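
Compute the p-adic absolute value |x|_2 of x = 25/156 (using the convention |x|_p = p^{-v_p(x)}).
|25/156|_2 = 4

Step 1 — compute v_2(x) by factoring powers of 2 out of the numerator and denominator: v_2(25/156) = -2. Step 2 — apply |x|_p = p^{-v_p(x)} = 2^{2} = 4.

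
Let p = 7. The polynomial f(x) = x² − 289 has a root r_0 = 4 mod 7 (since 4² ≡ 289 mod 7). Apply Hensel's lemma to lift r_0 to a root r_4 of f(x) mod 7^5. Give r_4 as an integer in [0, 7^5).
r_4 = 16790 (mod 16807)

Hensel's recurrence: r_{i+1} = r_i − f(r_i)·(f′(r_i))^{-1} mod 7^{i+2}, with f′(x) = 2x. Iterate:
  r_0 = 4 (mod 7)
  r_1 = 32 (mod 49)
  r_2 = 326 (mod 343)
  r_3 = 2384 (mod 2401)
  r_4 = 16790 (mod 16807)
Final: r_4 = 16790, and one checks f(r_4) ≡ 0 mod 7^5.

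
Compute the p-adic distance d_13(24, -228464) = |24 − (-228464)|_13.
d_13(24, -228464) = 1/28561

Step 1 — x − y = 24 − (-228464) = 228488. Step 2 — v_13(228488) = 4 (factor: 228488 = (13^4 · 8); the sign does not affect v_p). Step 3 — |x − y|_13 = 13^{-4} = 1/28561.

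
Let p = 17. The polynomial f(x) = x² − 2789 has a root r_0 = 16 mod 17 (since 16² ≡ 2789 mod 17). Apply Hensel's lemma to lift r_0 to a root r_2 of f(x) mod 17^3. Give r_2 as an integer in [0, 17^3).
r_2 = 2362 (mod 4913)

Hensel's recurrence: r_{i+1} = r_i − f(r_i)·(f′(r_i))^{-1} mod 17^{i+2}, with f′(x) = 2x. Iterate:
  r_0 = 16 (mod 17)
  r_1 = 50 (mod 289)
  r_2 = 2362 (mod 4913)
Final: r_2 = 2362, and one checks f(r_2) ≡ 0 mod 17^3.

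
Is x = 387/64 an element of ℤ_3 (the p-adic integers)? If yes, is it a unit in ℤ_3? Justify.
x ∈ ℤ_3 but not a unit; v_3(x) = 2 > 0

ℤ_3 = {x ∈ ℚ_3 : v_3(x) ≥ 0} and ℤ_3^× = {x ∈ ℤ_3 : v_3(x) = 0}. Here v_3(387/64) = v_3(num) − v_3(den) = 2; compare against these criteria.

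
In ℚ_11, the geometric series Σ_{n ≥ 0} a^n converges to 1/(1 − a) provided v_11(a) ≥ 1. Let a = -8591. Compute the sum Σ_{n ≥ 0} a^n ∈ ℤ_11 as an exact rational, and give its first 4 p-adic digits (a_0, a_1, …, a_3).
Σ a^n = 1/(1 − a) = 1/8592;  first 4 digits = (1, 0, 6, 4)

v_11(a) = 2 ≥ 1, so the series converges in ℤ_11 to 1/(1 − a) = 1/(1 − (-8591)) = 1/8592. Expand this rational in ℤ_11: compute digits iteratively via d_i = x_i mod 11, x_{i+1} = (x_i − d_i)/11. The first 4 digits are (1, 0, 6, 4).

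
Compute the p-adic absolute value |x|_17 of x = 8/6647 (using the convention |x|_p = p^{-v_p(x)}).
|8/6647|_17 = 289

Step 1 — compute v_17(x) by factoring powers of 17 out of the numerator and denominator: v_17(8/6647) = -2. Step 2 — apply |x|_p = p^{-v_p(x)} = 17^{2} = 289.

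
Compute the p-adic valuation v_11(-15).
v_11(-15) = 0

v_11(n) is the largest exponent k such that 11^k divides n. Factor out: -15 = -11^0 · 15. (Sign doesn't affect v_p.) So v_11(-15) = 0.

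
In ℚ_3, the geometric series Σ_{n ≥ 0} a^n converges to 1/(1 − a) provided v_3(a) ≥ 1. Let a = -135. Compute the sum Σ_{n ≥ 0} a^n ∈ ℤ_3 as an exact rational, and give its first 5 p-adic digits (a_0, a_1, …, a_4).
Σ a^n = 1/(1 − a) = 1/136;  first 5 digits = (1, 0, 0, 1, 1)

v_3(a) = 3 ≥ 1, so the series converges in ℤ_3 to 1/(1 − a) = 1/(1 − (-135)) = 1/136. Expand this rational in ℤ_3: compute digits iteratively via d_i = x_i mod 3, x_{i+1} = (x_i − d_i)/3. The first 5 digits are (1, 0, 0, 1, 1).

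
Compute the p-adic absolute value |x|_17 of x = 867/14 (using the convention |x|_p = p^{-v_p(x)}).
|867/14|_17 = 1/289

Step 1 — compute v_17(x) by factoring powers of 17 out of the numerator and denominator: v_17(867/14) = 2. Step 2 — apply |x|_p = p^{-v_p(x)} = 17^{-2} = 1/289.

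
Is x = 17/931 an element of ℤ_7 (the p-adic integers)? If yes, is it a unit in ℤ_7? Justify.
x ∉ ℤ_7 (v_7(x) = -2 < 0)

ℤ_7 = {x ∈ ℚ_7 : v_7(x) ≥ 0} and ℤ_7^× = {x ∈ ℤ_7 : v_7(x) = 0}. Here v_7(17/931) = v_7(num) − v_7(den) = -2; compare against these criteria.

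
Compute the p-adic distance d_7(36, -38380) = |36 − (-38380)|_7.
d_7(36, -38380) = 1/2401

Step 1 — x − y = 36 − (-38380) = 38416. Step 2 — v_7(38416) = 4 (factor: 38416 = (7^4 · 16); the sign does not affect v_p). Step 3 — |x − y|_7 = 7^{-4} = 1/2401.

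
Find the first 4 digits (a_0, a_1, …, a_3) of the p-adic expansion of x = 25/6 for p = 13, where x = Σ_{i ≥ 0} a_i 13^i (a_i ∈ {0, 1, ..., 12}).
(a_0, …, a_3) = (2, 11, 10, 10)

v_13(25/6) = 0 (numerator and denominator both coprime to 13), so x ∈ ℤ_13^×. Compute digits iteratively via a_i = x_i mod 13, x_{i+1} = (x_i − a_i)/13, with x_0 = x:
  x_0 = 25/6;  a_0 = 2;  x_1 = (x_0 − 2)/13 = 1/6
  x_1 = 1/6;  a_1 = 11;  x_2 = (x_1 − 11)/13 = -5/6
  x_2 = -5/6;  a_2 = 10;  x_3 = (x_2 − 10)/13 = -5/6
  x_3 = -5/6;  a_3 = 10;  x_4 = (x_3 − 10)/13 = -5/6
Digits: (2, 11, 10, 10).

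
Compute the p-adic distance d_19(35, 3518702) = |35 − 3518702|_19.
d_19(35, 3518702) = 1/130321

Step 1 — x − y = 35 − 3518702 = -3518667. Step 2 — v_19(-3518667) = 4 (factor: -3518667 = −(19^4 · 27); the sign does not affect v_p). Step 3 — |x − y|_19 = 19^{-4} = 1/130321.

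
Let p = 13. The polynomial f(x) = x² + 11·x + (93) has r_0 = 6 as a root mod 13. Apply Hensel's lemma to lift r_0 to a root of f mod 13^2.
r_1 = 71 (mod 169)

Hensel: r_{i+1} = r_i − f(r_i)·(f′(r_i))^{-1} mod 13^{i+2}, f′(x) = 2x + 11. Iterate:
  r_0 = 6 (mod 13)
  r_1 = 71 (mod 169)
Final: r = 71 satisfies f(r) ≡ 0 mod 13^2.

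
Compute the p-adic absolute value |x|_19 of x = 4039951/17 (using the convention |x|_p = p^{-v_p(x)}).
|4039951/17|_19 = 1/130321

Step 1 — compute v_19(x) by factoring powers of 19 out of the numerator and denominator: v_19(4039951/17) = 4. Step 2 — apply |x|_p = p^{-v_p(x)} = 19^{-4} = 1/130321.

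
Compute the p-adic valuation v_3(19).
v_3(19) = 0

v_3(n) is the largest exponent k such that 3^k divides n. Factor out: 19 = 3^0 · 19. (Sign doesn't affect v_p.) So v_3(19) = 0.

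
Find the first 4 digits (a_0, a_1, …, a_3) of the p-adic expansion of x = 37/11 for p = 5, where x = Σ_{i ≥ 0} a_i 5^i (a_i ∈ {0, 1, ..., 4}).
(a_0, …, a_3) = (2, 3, 4, 0)

v_5(37/11) = 0 (numerator and denominator both coprime to 5), so x ∈ ℤ_5^×. Compute digits iteratively via a_i = x_i mod 5, x_{i+1} = (x_i − a_i)/5, with x_0 = x:
  x_0 = 37/11;  a_0 = 2;  x_1 = (x_0 − 2)/5 = 3/11
  x_1 = 3/11;  a_1 = 3;  x_2 = (x_1 − 3)/5 = -6/11
  x_2 = -6/11;  a_2 = 4;  x_3 = (x_2 − 4)/5 = -10/11
  x_3 = -10/11;  a_3 = 0;  x_4 = (x_3 − 0)/5 = -2/11
Digits: (2, 3, 4, 0).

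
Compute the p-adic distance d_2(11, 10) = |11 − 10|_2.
d_2(11, 10) = 1

Step 1 — x − y = 11 − 10 = 1. Step 2 — v_2(1) = 0 (factor: 1 = (2^0 · 1); the sign does not affect v_p). Step 3 — |x − y|_2 = 2^{0} = 1.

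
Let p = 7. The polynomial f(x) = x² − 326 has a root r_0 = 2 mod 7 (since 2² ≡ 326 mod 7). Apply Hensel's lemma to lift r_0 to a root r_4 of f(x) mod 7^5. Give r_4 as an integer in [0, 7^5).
r_4 = 2557 (mod 16807)

Hensel's recurrence: r_{i+1} = r_i − f(r_i)·(f′(r_i))^{-1} mod 7^{i+2}, with f′(x) = 2x. Iterate:
  r_0 = 2 (mod 7)
  r_1 = 9 (mod 49)
  r_2 = 156 (mod 343)
  r_3 = 156 (mod 2401)
  r_4 = 2557 (mod 16807)
Final: r_4 = 2557, and one checks f(r_4) ≡ 0 mod 7^5.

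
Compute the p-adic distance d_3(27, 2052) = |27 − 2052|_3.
d_3(27, 2052) = 1/81

Step 1 — x − y = 27 − 2052 = -2025. Step 2 — v_3(-2025) = 4 (factor: -2025 = −(3^4 · 25); the sign does not affect v_p). Step 3 — |x − y|_3 = 3^{-4} = 1/81.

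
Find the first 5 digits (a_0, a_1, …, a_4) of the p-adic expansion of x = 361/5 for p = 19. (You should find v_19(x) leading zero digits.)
(a_0, …, a_4) = (0, 0, 4, 15, 3)

v_19(361/5) = 2, so a_0 = ... = a_1 = 0. Factor out: x = 19^2 · u with u = 1/5 a unit in ℤ_19. Expand u iteratively via a_{v+i} = u_i mod 19, u_{i+1} = (u_i − a_{v+i})/19:
  u_0 = 1/5;  a_2 = 4;  u_1 = (u_0 − 4)/19 = -1/5
  u_1 = -1/5;  a_3 = 15;  u_2 = (u_1 − 15)/19 = -4/5
  u_2 = -4/5;  a_4 = 3;  u_3 = (u_2 − 3)/19 = -1/5
Digits: (0, 0, 4, 15, 3).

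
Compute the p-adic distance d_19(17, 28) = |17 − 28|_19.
d_19(17, 28) = 1

Step 1 — x − y = 17 − 28 = -11. Step 2 — v_19(-11) = 0 (factor: -11 = −(19^0 · 11); the sign does not affect v_p). Step 3 — |x − y|_19 = 19^{0} = 1.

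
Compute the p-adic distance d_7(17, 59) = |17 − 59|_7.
d_7(17, 59) = 1/7

Step 1 — x − y = 17 − 59 = -42. Step 2 — v_7(-42) = 1 (factor: -42 = −(7^1 · 6); the sign does not affect v_p). Step 3 — |x − y|_7 = 7^{-1} = 1/7.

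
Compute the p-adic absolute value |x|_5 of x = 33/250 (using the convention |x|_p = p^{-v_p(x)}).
|33/250|_5 = 125

Step 1 — compute v_5(x) by factoring powers of 5 out of the numerator and denominator: v_5(33/250) = -3. Step 2 — apply |x|_p = p^{-v_p(x)} = 5^{3} = 125.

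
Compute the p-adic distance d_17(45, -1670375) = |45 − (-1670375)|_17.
d_17(45, -1670375) = 1/83521

Step 1 — x − y = 45 − (-1670375) = 1670420. Step 2 — v_17(1670420) = 4 (factor: 1670420 = (17^4 · 20); the sign does not affect v_p). Step 3 — |x − y|_17 = 17^{-4} = 1/83521.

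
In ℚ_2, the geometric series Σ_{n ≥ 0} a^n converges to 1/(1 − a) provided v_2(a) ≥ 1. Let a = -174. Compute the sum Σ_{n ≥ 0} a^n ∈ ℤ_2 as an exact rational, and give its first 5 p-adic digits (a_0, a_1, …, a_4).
Σ a^n = 1/(1 − a) = 1/175;  first 5 digits = (1, 1, 1, 1, 0)

v_2(a) = 1 ≥ 1, so the series converges in ℤ_2 to 1/(1 − a) = 1/(1 − (-174)) = 1/175. Expand this rational in ℤ_2: compute digits iteratively via d_i = x_i mod 2, x_{i+1} = (x_i − d_i)/2. The first 5 digits are (1, 1, 1, 1, 0).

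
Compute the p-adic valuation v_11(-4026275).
v_11(-4026275) = 5

v_11(n) is the largest exponent k such that 11^k divides n. Factor out: -4026275 = -11^5 · 25. (Sign doesn't affect v_p.) So v_11(-4026275) = 5.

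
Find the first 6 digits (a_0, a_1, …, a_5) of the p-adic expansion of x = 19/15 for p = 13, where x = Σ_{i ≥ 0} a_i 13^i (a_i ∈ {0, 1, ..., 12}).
(a_0, …, a_5) = (3, 12, 6, 9, 1, 12)

v_13(19/15) = 0 (numerator and denominator both coprime to 13), so x ∈ ℤ_13^×. Compute digits iteratively via a_i = x_i mod 13, x_{i+1} = (x_i − a_i)/13, with x_0 = x:
  x_0 = 19/15;  a_0 = 3;  x_1 = (x_0 − 3)/13 = -2/15
  x_1 = -2/15;  a_1 = 12;  x_2 = (x_1 − 12)/13 = -14/15
  x_2 = -14/15;  a_2 = 6;  x_3 = (x_2 − 6)/13 = -8/15
  x_3 = -8/15;  a_3 = 9;  x_4 = (x_3 − 9)/13 = -11/15
  x_4 = -11/15;  a_4 = 1;  x_5 = (x_4 − 1)/13 = -2/15
  x_5 = -2/15;  a_5 = 12;  x_6 = (x_5 − 12)/13 = -14/15
Digits: (3, 12, 6, 9, 1, 12).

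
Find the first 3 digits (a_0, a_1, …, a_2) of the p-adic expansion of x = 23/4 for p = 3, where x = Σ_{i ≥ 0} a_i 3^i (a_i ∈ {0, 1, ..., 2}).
(a_0, …, a_2) = (2, 2, 2)

v_3(23/4) = 0 (numerator and denominator both coprime to 3), so x ∈ ℤ_3^×. Compute digits iteratively via a_i = x_i mod 3, x_{i+1} = (x_i − a_i)/3, with x_0 = x:
  x_0 = 23/4;  a_0 = 2;  x_1 = (x_0 − 2)/3 = 5/4
  x_1 = 5/4;  a_1 = 2;  x_2 = (x_1 − 2)/3 = -1/4
  x_2 = -1/4;  a_2 = 2;  x_3 = (x_2 − 2)/3 = -3/4
Digits: (2, 2, 2).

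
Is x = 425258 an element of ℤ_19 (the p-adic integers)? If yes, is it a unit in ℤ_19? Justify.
x ∈ ℤ_19 but not a unit; v_19(x) = 3 > 0

ℤ_19 = {x ∈ ℚ_19 : v_19(x) ≥ 0} and ℤ_19^× = {x ∈ ℤ_19 : v_19(x) = 0}. Here v_19(425258) = v_19(num) − v_19(den) = 3; compare against these criteria.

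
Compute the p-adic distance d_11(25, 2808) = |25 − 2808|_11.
d_11(25, 2808) = 1/121

Step 1 — x − y = 25 − 2808 = -2783. Step 2 — v_11(-2783) = 2 (factor: -2783 = −(11^2 · 23); the sign does not affect v_p). Step 3 — |x − y|_11 = 11^{-2} = 1/121.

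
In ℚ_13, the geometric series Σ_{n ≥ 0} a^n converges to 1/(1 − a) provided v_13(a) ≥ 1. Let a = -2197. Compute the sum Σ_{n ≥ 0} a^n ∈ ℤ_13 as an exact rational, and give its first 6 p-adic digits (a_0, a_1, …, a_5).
Σ a^n = 1/(1 − a) = 1/2198;  first 6 digits = (1, 0, 0, 12, 12, 12)

v_13(a) = 3 ≥ 1, so the series converges in ℤ_13 to 1/(1 − a) = 1/(1 − (-2197)) = 1/2198. Expand this rational in ℤ_13: compute digits iteratively via d_i = x_i mod 13, x_{i+1} = (x_i − d_i)/13. The first 6 digits are (1, 0, 0, 12, 12, 12).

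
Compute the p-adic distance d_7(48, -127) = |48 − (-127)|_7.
d_7(48, -127) = 1/7

Step 1 — x − y = 48 − (-127) = 175. Step 2 — v_7(175) = 1 (factor: 175 = (7^1 · 25); the sign does not affect v_p). Step 3 — |x − y|_7 = 7^{-1} = 1/7.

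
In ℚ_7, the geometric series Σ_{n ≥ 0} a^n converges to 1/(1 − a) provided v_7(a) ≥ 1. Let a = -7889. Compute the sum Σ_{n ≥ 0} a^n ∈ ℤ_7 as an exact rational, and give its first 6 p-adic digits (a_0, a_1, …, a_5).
Σ a^n = 1/(1 − a) = 1/7890;  first 6 digits = (1, 0, 0, 5, 3, 6)

v_7(a) = 3 ≥ 1, so the series converges in ℤ_7 to 1/(1 − a) = 1/(1 − (-7889)) = 1/7890. Expand this rational in ℤ_7: compute digits iteratively via d_i = x_i mod 7, x_{i+1} = (x_i − d_i)/7. The first 6 digits are (1, 0, 0, 5, 3, 6).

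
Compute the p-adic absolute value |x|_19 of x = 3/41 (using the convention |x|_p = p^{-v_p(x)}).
|3/41|_19 = 1

Step 1 — compute v_19(x) by factoring powers of 19 out of the numerator and denominator: v_19(3/41) = 0. Step 2 — apply |x|_p = p^{-v_p(x)} = 19^{0} = 1.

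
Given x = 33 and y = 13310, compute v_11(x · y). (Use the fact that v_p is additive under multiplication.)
v_11(439230) = 4

v_p(x) = 1 (factor: 33 = 11^1 · 3); v_p(y) = 3 (factor: 13310 = 11^3 · 10). Additivity: v_p(xy) = v_p(x) + v_p(y) = 1 + 3 = 4. (Direct check: xy = 439230 = 11^4 · (30).)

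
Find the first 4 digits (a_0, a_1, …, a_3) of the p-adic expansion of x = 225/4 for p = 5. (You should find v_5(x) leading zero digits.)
(a_0, …, a_3) = (0, 0, 1, 4)

v_5(225/4) = 2, so a_0 = ... = a_1 = 0. Factor out: x = 5^2 · u with u = 9/4 a unit in ℤ_5. Expand u iteratively via a_{v+i} = u_i mod 5, u_{i+1} = (u_i − a_{v+i})/5:
  u_0 = 9/4;  a_2 = 1;  u_1 = (u_0 − 1)/5 = 1/4
  u_1 = 1/4;  a_3 = 4;  u_2 = (u_1 − 4)/5 = -3/4
Digits: (0, 0, 1, 4).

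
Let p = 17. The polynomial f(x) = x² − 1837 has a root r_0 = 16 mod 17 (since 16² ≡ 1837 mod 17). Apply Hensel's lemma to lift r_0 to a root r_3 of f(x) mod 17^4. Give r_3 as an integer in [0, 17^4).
r_3 = 61794 (mod 83521)

Hensel's recurrence: r_{i+1} = r_i − f(r_i)·(f′(r_i))^{-1} mod 17^{i+2}, with f′(x) = 2x. Iterate:
  r_0 = 16 (mod 17)
  r_1 = 237 (mod 289)
  r_2 = 2838 (mod 4913)
  r_3 = 61794 (mod 83521)
Final: r_3 = 61794, and one checks f(r_3) ≡ 0 mod 17^4.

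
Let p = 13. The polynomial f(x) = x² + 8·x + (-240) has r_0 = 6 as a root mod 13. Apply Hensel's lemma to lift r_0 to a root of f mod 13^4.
r_3 = 28541 (mod 28561)

Hensel: r_{i+1} = r_i − f(r_i)·(f′(r_i))^{-1} mod 13^{i+2}, f′(x) = 2x + 8. Iterate:
  r_0 = 6 (mod 13)
  r_1 = 149 (mod 169)
  r_2 = 2177 (mod 2197)
  r_3 = 28541 (mod 28561)
Final: r = 28541 satisfies f(r) ≡ 0 mod 13^4.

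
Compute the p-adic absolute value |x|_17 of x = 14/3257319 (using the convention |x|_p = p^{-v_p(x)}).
|14/3257319|_17 = 83521

Step 1 — compute v_17(x) by factoring powers of 17 out of the numerator and denominator: v_17(14/3257319) = -4. Step 2 — apply |x|_p = p^{-v_p(x)} = 17^{4} = 83521.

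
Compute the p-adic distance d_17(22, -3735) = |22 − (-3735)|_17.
d_17(22, -3735) = 1/289

Step 1 — x − y = 22 − (-3735) = 3757. Step 2 — v_17(3757) = 2 (factor: 3757 = (17^2 · 13); the sign does not affect v_p). Step 3 — |x − y|_17 = 17^{-2} = 1/289.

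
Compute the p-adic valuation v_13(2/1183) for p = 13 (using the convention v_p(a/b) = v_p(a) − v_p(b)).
v_13(2/1183) = -2

Factor powers of 13 from the numerator and denominator of the reduced fraction: 2 = 13^0 · 2 and 1183 = 13^2 · 7. Apply v_p(a/b) = v_p(a) − v_p(b): v_13(2/1183) = 0 − 2 = -2.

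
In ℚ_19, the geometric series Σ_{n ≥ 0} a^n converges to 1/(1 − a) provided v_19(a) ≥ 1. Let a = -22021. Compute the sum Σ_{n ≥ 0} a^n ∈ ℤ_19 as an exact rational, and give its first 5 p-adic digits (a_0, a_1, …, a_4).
Σ a^n = 1/(1 − a) = 1/22022;  first 5 digits = (1, 0, 15, 15, 15)

v_19(a) = 2 ≥ 1, so the series converges in ℤ_19 to 1/(1 − a) = 1/(1 − (-22021)) = 1/22022. Expand this rational in ℤ_19: compute digits iteratively via d_i = x_i mod 19, x_{i+1} = (x_i − d_i)/19. The first 5 digits are (1, 0, 15, 15, 15).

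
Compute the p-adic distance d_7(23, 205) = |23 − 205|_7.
d_7(23, 205) = 1/7

Step 1 — x − y = 23 − 205 = -182. Step 2 — v_7(-182) = 1 (factor: -182 = −(7^1 · 26); the sign does not affect v_p). Step 3 — |x − y|_7 = 7^{-1} = 1/7.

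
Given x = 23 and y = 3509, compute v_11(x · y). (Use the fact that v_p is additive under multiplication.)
v_11(80707) = 2

v_p(x) = 0 (factor: 23 = 11^0 · 23); v_p(y) = 2 (factor: 3509 = 11^2 · 29). Additivity: v_p(xy) = v_p(x) + v_p(y) = 0 + 2 = 2. (Direct check: xy = 80707 = 11^2 · (667).)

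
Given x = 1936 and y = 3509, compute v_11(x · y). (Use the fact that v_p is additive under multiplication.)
v_11(6793424) = 4

v_p(x) = 2 (factor: 1936 = 11^2 · 16); v_p(y) = 2 (factor: 3509 = 11^2 · 29). Additivity: v_p(xy) = v_p(x) + v_p(y) = 2 + 2 = 4. (Direct check: xy = 6793424 = 11^4 · (464).)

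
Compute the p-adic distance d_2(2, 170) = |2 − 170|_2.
d_2(2, 170) = 1/8

Step 1 — x − y = 2 − 170 = -168. Step 2 — v_2(-168) = 3 (factor: -168 = −(2^3 · 21); the sign does not affect v_p). Step 3 — |x − y|_2 = 2^{-3} = 1/8.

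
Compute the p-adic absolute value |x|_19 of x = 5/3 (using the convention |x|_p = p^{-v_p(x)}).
|5/3|_19 = 1

Step 1 — compute v_19(x) by factoring powers of 19 out of the numerator and denominator: v_19(5/3) = 0. Step 2 — apply |x|_p = p^{-v_p(x)} = 19^{0} = 1.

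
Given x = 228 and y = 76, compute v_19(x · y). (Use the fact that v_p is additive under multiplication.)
v_19(17328) = 2

v_p(x) = 1 (factor: 228 = 19^1 · 12); v_p(y) = 1 (factor: 76 = 19^1 · 4). Additivity: v_p(xy) = v_p(x) + v_p(y) = 1 + 1 = 2. (Direct check: xy = 17328 = 19^2 · (48).)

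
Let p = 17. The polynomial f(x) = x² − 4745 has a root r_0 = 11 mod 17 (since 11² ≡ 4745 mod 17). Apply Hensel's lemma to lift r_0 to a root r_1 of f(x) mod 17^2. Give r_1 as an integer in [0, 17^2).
r_1 = 11 (mod 289)

Hensel's recurrence: r_{i+1} = r_i − f(r_i)·(f′(r_i))^{-1} mod 17^{i+2}, with f′(x) = 2x. Iterate:
  r_0 = 11 (mod 17)
  r_1 = 11 (mod 289)
Final: r_1 = 11, and one checks f(r_1) ≡ 0 mod 17^2.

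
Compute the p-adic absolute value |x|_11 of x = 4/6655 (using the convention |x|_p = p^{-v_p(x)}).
|4/6655|_11 = 1331

Step 1 — compute v_11(x) by factoring powers of 11 out of the numerator and denominator: v_11(4/6655) = -3. Step 2 — apply |x|_p = p^{-v_p(x)} = 11^{3} = 1331.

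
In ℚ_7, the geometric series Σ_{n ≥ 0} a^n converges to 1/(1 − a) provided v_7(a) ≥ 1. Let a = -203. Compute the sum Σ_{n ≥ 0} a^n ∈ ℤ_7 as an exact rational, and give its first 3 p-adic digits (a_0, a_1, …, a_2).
Σ a^n = 1/(1 − a) = 1/204;  first 3 digits = (1, 6, 3)

v_7(a) = 1 ≥ 1, so the series converges in ℤ_7 to 1/(1 − a) = 1/(1 − (-203)) = 1/204. Expand this rational in ℤ_7: compute digits iteratively via d_i = x_i mod 7, x_{i+1} = (x_i − d_i)/7. The first 3 digits are (1, 6, 3).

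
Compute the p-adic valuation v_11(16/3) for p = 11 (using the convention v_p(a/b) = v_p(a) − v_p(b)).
v_11(16/3) = 0

Factor powers of 11 from the numerator and denominator of the reduced fraction: 16 = 11^0 · 16 and 3 = 11^0 · 3. Apply v_p(a/b) = v_p(a) − v_p(b): v_11(16/3) = 0 − 0 = 0.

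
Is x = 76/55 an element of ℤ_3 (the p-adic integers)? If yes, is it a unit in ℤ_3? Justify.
x ∈ ℤ_3^× (unit); v_3(x) = 0

ℤ_3 = {x ∈ ℚ_3 : v_3(x) ≥ 0} and ℤ_3^× = {x ∈ ℤ_3 : v_3(x) = 0}. Here v_3(76/55) = v_3(num) − v_3(den) = 0; compare against these criteria.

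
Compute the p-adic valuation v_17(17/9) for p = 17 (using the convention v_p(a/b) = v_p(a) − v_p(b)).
v_17(17/9) = 1

Factor powers of 17 from the numerator and denominator of the reduced fraction: 17 = 17^1 · 1 and 9 = 17^0 · 9. Apply v_p(a/b) = v_p(a) − v_p(b): v_17(17/9) = 1 − 0 = 1.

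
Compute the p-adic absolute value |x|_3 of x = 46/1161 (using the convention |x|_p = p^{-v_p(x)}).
|46/1161|_3 = 27

Step 1 — compute v_3(x) by factoring powers of 3 out of the numerator and denominator: v_3(46/1161) = -3. Step 2 — apply |x|_p = p^{-v_p(x)} = 3^{3} = 27.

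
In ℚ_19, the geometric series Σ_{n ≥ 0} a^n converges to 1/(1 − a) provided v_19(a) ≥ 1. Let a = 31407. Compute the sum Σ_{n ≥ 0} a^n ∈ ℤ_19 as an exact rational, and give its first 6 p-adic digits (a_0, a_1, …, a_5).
Σ a^n = 1/(1 − a) = -1/31406;  first 6 digits = (1, 0, 11, 4, 7, 18)

v_19(a) = 2 ≥ 1, so the series converges in ℤ_19 to 1/(1 − a) = 1/(1 − 31407) = -1/31406. Expand this rational in ℤ_19: compute digits iteratively via d_i = x_i mod 19, x_{i+1} = (x_i − d_i)/19. The first 6 digits are (1, 0, 11, 4, 7, 18).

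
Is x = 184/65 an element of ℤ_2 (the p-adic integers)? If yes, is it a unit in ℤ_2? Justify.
x ∈ ℤ_2 but not a unit; v_2(x) = 3 > 0

ℤ_2 = {x ∈ ℚ_2 : v_2(x) ≥ 0} and ℤ_2^× = {x ∈ ℤ_2 : v_2(x) = 0}. Here v_2(184/65) = v_2(num) − v_2(den) = 3; compare against these criteria.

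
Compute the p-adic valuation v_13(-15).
v_13(-15) = 0

v_13(n) is the largest exponent k such that 13^k divides n. Factor out: -15 = -13^0 · 15. (Sign doesn't affect v_p.) So v_13(-15) = 0.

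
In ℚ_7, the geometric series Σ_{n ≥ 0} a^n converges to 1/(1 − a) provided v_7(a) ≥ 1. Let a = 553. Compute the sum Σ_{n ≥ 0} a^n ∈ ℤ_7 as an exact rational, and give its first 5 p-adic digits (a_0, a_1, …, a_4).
Σ a^n = 1/(1 − a) = -1/552;  first 5 digits = (1, 2, 1, 5, 3)

v_7(a) = 1 ≥ 1, so the series converges in ℤ_7 to 1/(1 − a) = 1/(1 − 553) = -1/552. Expand this rational in ℤ_7: compute digits iteratively via d_i = x_i mod 7, x_{i+1} = (x_i − d_i)/7. The first 5 digits are (1, 2, 1, 5, 3).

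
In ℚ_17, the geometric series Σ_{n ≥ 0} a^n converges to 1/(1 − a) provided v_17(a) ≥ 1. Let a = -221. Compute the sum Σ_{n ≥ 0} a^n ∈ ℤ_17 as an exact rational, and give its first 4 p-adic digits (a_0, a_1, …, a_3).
Σ a^n = 1/(1 − a) = 1/222;  first 4 digits = (1, 4, 15, 5)

v_17(a) = 1 ≥ 1, so the series converges in ℤ_17 to 1/(1 − a) = 1/(1 − (-221)) = 1/222. Expand this rational in ℤ_17: compute digits iteratively via d_i = x_i mod 17, x_{i+1} = (x_i − d_i)/17. The first 4 digits are (1, 4, 15, 5).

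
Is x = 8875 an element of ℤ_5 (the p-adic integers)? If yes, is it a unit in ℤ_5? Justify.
x ∈ ℤ_5 but not a unit; v_5(x) = 3 > 0

ℤ_5 = {x ∈ ℚ_5 : v_5(x) ≥ 0} and ℤ_5^× = {x ∈ ℤ_5 : v_5(x) = 0}. Here v_5(8875) = v_5(num) − v_5(den) = 3; compare against these criteria.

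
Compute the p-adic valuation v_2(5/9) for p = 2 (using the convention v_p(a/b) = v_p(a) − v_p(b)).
v_2(5/9) = 0

Factor powers of 2 from the numerator and denominator of the reduced fraction: 5 = 2^0 · 5 and 9 = 2^0 · 9. Apply v_p(a/b) = v_p(a) − v_p(b): v_2(5/9) = 0 − 0 = 0.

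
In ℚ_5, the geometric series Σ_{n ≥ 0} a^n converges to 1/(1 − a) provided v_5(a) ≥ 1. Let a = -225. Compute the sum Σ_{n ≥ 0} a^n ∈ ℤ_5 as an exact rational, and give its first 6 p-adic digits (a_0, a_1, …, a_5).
Σ a^n = 1/(1 − a) = 1/226;  first 6 digits = (1, 0, 1, 3, 0, 1)

v_5(a) = 2 ≥ 1, so the series converges in ℤ_5 to 1/(1 − a) = 1/(1 − (-225)) = 1/226. Expand this rational in ℤ_5: compute digits iteratively via d_i = x_i mod 5, x_{i+1} = (x_i − d_i)/5. The first 6 digits are (1, 0, 1, 3, 0, 1).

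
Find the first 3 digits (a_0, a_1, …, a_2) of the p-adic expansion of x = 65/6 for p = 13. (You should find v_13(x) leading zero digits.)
(a_0, …, a_2) = (0, 3, 2)

v_13(65/6) = 1, so a_0 = ... = a_0 = 0. Factor out: x = 13^1 · u with u = 5/6 a unit in ℤ_13. Expand u iteratively via a_{v+i} = u_i mod 13, u_{i+1} = (u_i − a_{v+i})/13:
  u_0 = 5/6;  a_1 = 3;  u_1 = (u_0 − 3)/13 = -1/6
  u_1 = -1/6;  a_2 = 2;  u_2 = (u_1 − 2)/13 = -1/6
Digits: (0, 3, 2).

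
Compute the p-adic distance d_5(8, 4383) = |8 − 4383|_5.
d_5(8, 4383) = 1/625

Step 1 — x − y = 8 − 4383 = -4375. Step 2 — v_5(-4375) = 4 (factor: -4375 = −(5^4 · 7); the sign does not affect v_p). Step 3 — |x − y|_5 = 5^{-4} = 1/625.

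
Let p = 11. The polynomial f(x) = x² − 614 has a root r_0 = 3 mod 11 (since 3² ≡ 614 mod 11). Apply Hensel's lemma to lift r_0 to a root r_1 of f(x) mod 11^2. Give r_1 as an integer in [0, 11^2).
r_1 = 3 (mod 121)

Hensel's recurrence: r_{i+1} = r_i − f(r_i)·(f′(r_i))^{-1} mod 11^{i+2}, with f′(x) = 2x. Iterate:
  r_0 = 3 (mod 11)
  r_1 = 3 (mod 121)
Final: r_1 = 3, and one checks f(r_1) ≡ 0 mod 11^2.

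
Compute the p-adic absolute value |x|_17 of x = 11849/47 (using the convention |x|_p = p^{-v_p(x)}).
|11849/47|_17 = 1/289

Step 1 — compute v_17(x) by factoring powers of 17 out of the numerator and denominator: v_17(11849/47) = 2. Step 2 — apply |x|_p = p^{-v_p(x)} = 17^{-2} = 1/289.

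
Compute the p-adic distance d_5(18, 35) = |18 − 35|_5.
d_5(18, 35) = 1

Step 1 — x − y = 18 − 35 = -17. Step 2 — v_5(-17) = 0 (factor: -17 = −(5^0 · 17); the sign does not affect v_p). Step 3 — |x − y|_5 = 5^{0} = 1.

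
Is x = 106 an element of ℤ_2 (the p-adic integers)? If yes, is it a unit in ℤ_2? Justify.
x ∈ ℤ_2 but not a unit; v_2(x) = 1 > 0

ℤ_2 = {x ∈ ℚ_2 : v_2(x) ≥ 0} and ℤ_2^× = {x ∈ ℤ_2 : v_2(x) = 0}. Here v_2(106) = v_2(num) − v_2(den) = 1; compare against these criteria.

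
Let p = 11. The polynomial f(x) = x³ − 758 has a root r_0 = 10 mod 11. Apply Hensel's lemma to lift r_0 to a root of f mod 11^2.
r_1 = 10 (mod 121)

Hensel: r_{i+1} = r_i − f(r_i)/f′(r_i) mod 11^{i+2}, where f′(x) = 3x². Iterate:
  r_0 = 10 (mod 11)
  r_1 = 10 (mod 121)
Final: r = 10 with f(r) ≡ 0 mod 11^2.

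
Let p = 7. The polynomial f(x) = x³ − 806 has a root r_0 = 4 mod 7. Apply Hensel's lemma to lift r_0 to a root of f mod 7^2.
r_1 = 46 (mod 49)

Hensel: r_{i+1} = r_i − f(r_i)/f′(r_i) mod 7^{i+2}, where f′(x) = 3x². Iterate:
  r_0 = 4 (mod 7)
  r_1 = 46 (mod 49)
Final: r = 46 with f(r) ≡ 0 mod 7^2.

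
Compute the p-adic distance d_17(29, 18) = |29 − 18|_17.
d_17(29, 18) = 1

Step 1 — x − y = 29 − 18 = 11. Step 2 — v_17(11) = 0 (factor: 11 = (17^0 · 11); the sign does not affect v_p). Step 3 — |x − y|_17 = 17^{0} = 1.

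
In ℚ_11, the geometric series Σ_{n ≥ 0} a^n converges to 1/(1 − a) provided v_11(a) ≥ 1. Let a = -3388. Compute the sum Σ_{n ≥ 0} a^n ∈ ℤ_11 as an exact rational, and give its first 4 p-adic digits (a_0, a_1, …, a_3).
Σ a^n = 1/(1 − a) = 1/3389;  first 4 digits = (1, 0, 5, 8)

v_11(a) = 2 ≥ 1, so the series converges in ℤ_11 to 1/(1 − a) = 1/(1 − (-3388)) = 1/3389. Expand this rational in ℤ_11: compute digits iteratively via d_i = x_i mod 11, x_{i+1} = (x_i − d_i)/11. The first 4 digits are (1, 0, 5, 8).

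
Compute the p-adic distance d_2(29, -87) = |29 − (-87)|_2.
d_2(29, -87) = 1/4

Step 1 — x − y = 29 − (-87) = 116. Step 2 — v_2(116) = 2 (factor: 116 = (2^2 · 29); the sign does not affect v_p). Step 3 — |x − y|_2 = 2^{-2} = 1/4.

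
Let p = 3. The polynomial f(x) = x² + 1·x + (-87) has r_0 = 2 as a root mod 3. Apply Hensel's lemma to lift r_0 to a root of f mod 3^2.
r_1 = 2 (mod 9)

Hensel: r_{i+1} = r_i − f(r_i)·(f′(r_i))^{-1} mod 3^{i+2}, f′(x) = 2x + 1. Iterate:
  r_0 = 2 (mod 3)
  r_1 = 2 (mod 9)
Final: r = 2 satisfies f(r) ≡ 0 mod 3^2.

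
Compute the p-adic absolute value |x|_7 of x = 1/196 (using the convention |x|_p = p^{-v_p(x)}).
|1/196|_7 = 49

Step 1 — compute v_7(x) by factoring powers of 7 out of the numerator and denominator: v_7(1/196) = -2. Step 2 — apply |x|_p = p^{-v_p(x)} = 7^{2} = 49.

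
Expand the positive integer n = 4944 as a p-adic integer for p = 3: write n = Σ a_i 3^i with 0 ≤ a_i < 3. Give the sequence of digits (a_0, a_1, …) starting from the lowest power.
(a_0, a_1, …) = (0, 1, 0, 0, 1, 2, 0, 2)

Repeated division by 3 gives the digits low-to-high: 4944 = 1·3^1 + 1·3^4 + 2·3^5 + 2·3^7. Digit sequence: (0, 1, 0, 0, 1, 2, 0, 2).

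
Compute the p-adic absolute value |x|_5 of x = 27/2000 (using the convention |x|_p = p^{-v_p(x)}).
|27/2000|_5 = 125

Step 1 — compute v_5(x) by factoring powers of 5 out of the numerator and denominator: v_5(27/2000) = -3. Step 2 — apply |x|_p = p^{-v_p(x)} = 5^{3} = 125.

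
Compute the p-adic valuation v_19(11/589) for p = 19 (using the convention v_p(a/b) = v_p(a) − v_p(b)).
v_19(11/589) = -1

Factor powers of 19 from the numerator and denominator of the reduced fraction: 11 = 19^0 · 11 and 589 = 19^1 · 31. Apply v_p(a/b) = v_p(a) − v_p(b): v_19(11/589) = 0 − 1 = -1.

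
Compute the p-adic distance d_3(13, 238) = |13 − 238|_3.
d_3(13, 238) = 1/9

Step 1 — x − y = 13 − 238 = -225. Step 2 — v_3(-225) = 2 (factor: -225 = −(3^2 · 25); the sign does not affect v_p). Step 3 — |x − y|_3 = 3^{-2} = 1/9.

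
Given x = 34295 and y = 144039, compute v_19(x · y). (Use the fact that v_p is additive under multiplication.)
v_19(4939817505) = 6

v_p(x) = 3 (factor: 34295 = 19^3 · 5); v_p(y) = 3 (factor: 144039 = 19^3 · 21). Additivity: v_p(xy) = v_p(x) + v_p(y) = 3 + 3 = 6. (Direct check: xy = 4939817505 = 19^6 · (105).)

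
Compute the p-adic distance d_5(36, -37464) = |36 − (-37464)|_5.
d_5(36, -37464) = 1/3125

Step 1 — x − y = 36 − (-37464) = 37500. Step 2 — v_5(37500) = 5 (factor: 37500 = (5^5 · 12); the sign does not affect v_p). Step 3 — |x − y|_5 = 5^{-5} = 1/3125.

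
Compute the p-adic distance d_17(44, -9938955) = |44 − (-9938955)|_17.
d_17(44, -9938955) = 1/1419857

Step 1 — x − y = 44 − (-9938955) = 9938999. Step 2 — v_17(9938999) = 5 (factor: 9938999 = (17^5 · 7); the sign does not affect v_p). Step 3 — |x − y|_17 = 17^{-5} = 1/1419857.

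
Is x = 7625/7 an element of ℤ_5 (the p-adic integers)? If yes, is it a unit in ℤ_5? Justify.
x ∈ ℤ_5 but not a unit; v_5(x) = 3 > 0

ℤ_5 = {x ∈ ℚ_5 : v_5(x) ≥ 0} and ℤ_5^× = {x ∈ ℤ_5 : v_5(x) = 0}. Here v_5(7625/7) = v_5(num) − v_5(den) = 3; compare against these criteria.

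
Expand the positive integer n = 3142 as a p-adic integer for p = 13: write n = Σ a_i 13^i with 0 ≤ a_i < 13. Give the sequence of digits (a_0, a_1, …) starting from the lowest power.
(a_0, a_1, …) = (9, 7, 5, 1)

Repeated division by 13 gives the digits low-to-high: 3142 = 9 + 7·13^1 + 5·13^2 + 1·13^3. Digit sequence: (9, 7, 5, 1).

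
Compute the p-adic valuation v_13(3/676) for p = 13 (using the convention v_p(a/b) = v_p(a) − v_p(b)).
v_13(3/676) = -2

Factor powers of 13 from the numerator and denominator of the reduced fraction: 3 = 13^0 · 3 and 676 = 13^2 · 4. Apply v_p(a/b) = v_p(a) − v_p(b): v_13(3/676) = 0 − 2 = -2.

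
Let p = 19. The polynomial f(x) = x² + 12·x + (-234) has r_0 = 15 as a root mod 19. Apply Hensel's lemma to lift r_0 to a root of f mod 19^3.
r_2 = 243 (mod 6859)

Hensel: r_{i+1} = r_i − f(r_i)·(f′(r_i))^{-1} mod 19^{i+2}, f′(x) = 2x + 12. Iterate:
  r_0 = 15 (mod 19)
  r_1 = 243 (mod 361)
  r_2 = 243 (mod 6859)
Final: r = 243 satisfies f(r) ≡ 0 mod 19^3.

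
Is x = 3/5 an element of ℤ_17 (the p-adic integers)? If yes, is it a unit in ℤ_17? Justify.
x ∈ ℤ_17^× (unit); v_17(x) = 0

ℤ_17 = {x ∈ ℚ_17 : v_17(x) ≥ 0} and ℤ_17^× = {x ∈ ℤ_17 : v_17(x) = 0}. Here v_17(3/5) = v_17(num) − v_17(den) = 0; compare against these criteria.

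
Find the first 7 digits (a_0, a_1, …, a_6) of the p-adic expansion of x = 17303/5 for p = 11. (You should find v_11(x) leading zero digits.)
(a_0, …, a_6) = (0, 0, 0, 7, 4, 4, 4)

v_11(17303/5) = 3, so a_0 = ... = a_2 = 0. Factor out: x = 11^3 · u with u = 13/5 a unit in ℤ_11. Expand u iteratively via a_{v+i} = u_i mod 11, u_{i+1} = (u_i − a_{v+i})/11:
  u_0 = 13/5;  a_3 = 7;  u_1 = (u_0 − 7)/11 = -2/5
  u_1 = -2/5;  a_4 = 4;  u_2 = (u_1 − 4)/11 = -2/5
  u_2 = -2/5;  a_5 = 4;  u_3 = (u_2 − 4)/11 = -2/5
  u_3 = -2/5;  a_6 = 4;  u_4 = (u_3 − 4)/11 = -2/5
Digits: (0, 0, 0, 7, 4, 4, 4).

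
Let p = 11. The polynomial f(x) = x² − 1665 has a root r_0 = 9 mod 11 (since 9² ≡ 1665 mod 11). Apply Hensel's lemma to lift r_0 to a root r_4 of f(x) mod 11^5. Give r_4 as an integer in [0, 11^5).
r_4 = 141788 (mod 161051)

Hensel's recurrence: r_{i+1} = r_i − f(r_i)·(f′(r_i))^{-1} mod 11^{i+2}, with f′(x) = 2x. Iterate:
  r_0 = 9 (mod 11)
  r_1 = 97 (mod 121)
  r_2 = 702 (mod 1331)
  r_3 = 10019 (mod 14641)
  r_4 = 141788 (mod 161051)
Final: r_4 = 141788, and one checks f(r_4) ≡ 0 mod 11^5.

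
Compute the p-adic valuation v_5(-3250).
v_5(-3250) = 3

v_5(n) is the largest exponent k such that 5^k divides n. Factor out: -3250 = -5^3 · 26. (Sign doesn't affect v_p.) So v_5(-3250) = 3.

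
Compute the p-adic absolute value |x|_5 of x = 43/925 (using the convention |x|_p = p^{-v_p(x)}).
|43/925|_5 = 25

Step 1 — compute v_5(x) by factoring powers of 5 out of the numerator and denominator: v_5(43/925) = -2. Step 2 — apply |x|_p = p^{-v_p(x)} = 5^{2} = 25.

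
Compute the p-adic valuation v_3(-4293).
v_3(-4293) = 4

v_3(n) is the largest exponent k such that 3^k divides n. Factor out: -4293 = -3^4 · 53. (Sign doesn't affect v_p.) So v_3(-4293) = 4.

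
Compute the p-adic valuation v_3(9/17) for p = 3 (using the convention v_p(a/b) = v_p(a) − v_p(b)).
v_3(9/17) = 2

Factor powers of 3 from the numerator and denominator of the reduced fraction: 9 = 3^2 · 1 and 17 = 3^0 · 17. Apply v_p(a/b) = v_p(a) − v_p(b): v_3(9/17) = 2 − 0 = 2.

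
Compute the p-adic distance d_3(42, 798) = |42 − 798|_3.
d_3(42, 798) = 1/27

Step 1 — x − y = 42 − 798 = -756. Step 2 — v_3(-756) = 3 (factor: -756 = −(3^3 · 28); the sign does not affect v_p). Step 3 — |x − y|_3 = 3^{-3} = 1/27.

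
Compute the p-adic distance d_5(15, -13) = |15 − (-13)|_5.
d_5(15, -13) = 1

Step 1 — x − y = 15 − (-13) = 28. Step 2 — v_5(28) = 0 (factor: 28 = (5^0 · 28); the sign does not affect v_p). Step 3 — |x − y|_5 = 5^{0} = 1.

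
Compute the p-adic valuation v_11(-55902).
v_11(-55902) = 3

v_11(n) is the largest exponent k such that 11^k divides n. Factor out: -55902 = -11^3 · 42. (Sign doesn't affect v_p.) So v_11(-55902) = 3.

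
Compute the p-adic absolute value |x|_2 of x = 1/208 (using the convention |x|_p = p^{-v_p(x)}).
|1/208|_2 = 16

Step 1 — compute v_2(x) by factoring powers of 2 out of the numerator and denominator: v_2(1/208) = -4. Step 2 — apply |x|_p = p^{-v_p(x)} = 2^{4} = 16.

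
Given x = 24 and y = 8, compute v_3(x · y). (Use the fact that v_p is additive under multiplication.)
v_3(192) = 1

v_p(x) = 1 (factor: 24 = 3^1 · 8); v_p(y) = 0 (factor: 8 = 3^0 · 8). Additivity: v_p(xy) = v_p(x) + v_p(y) = 1 + 0 = 1. (Direct check: xy = 192 = 3^1 · (64).)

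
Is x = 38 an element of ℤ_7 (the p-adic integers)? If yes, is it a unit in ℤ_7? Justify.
x ∈ ℤ_7^× (unit); v_7(x) = 0

ℤ_7 = {x ∈ ℚ_7 : v_7(x) ≥ 0} and ℤ_7^× = {x ∈ ℤ_7 : v_7(x) = 0}. Here v_7(38) = v_7(num) − v_7(den) = 0; compare against these criteria.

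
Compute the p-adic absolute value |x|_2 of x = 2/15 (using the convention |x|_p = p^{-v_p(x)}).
|2/15|_2 = 1/2

Step 1 — compute v_2(x) by factoring powers of 2 out of the numerator and denominator: v_2(2/15) = 1. Step 2 — apply |x|_p = p^{-v_p(x)} = 2^{-1} = 1/2.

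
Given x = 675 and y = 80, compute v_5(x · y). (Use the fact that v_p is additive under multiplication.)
v_5(54000) = 3

v_p(x) = 2 (factor: 675 = 5^2 · 27); v_p(y) = 1 (factor: 80 = 5^1 · 16). Additivity: v_p(xy) = v_p(x) + v_p(y) = 2 + 1 = 3. (Direct check: xy = 54000 = 5^3 · (432).)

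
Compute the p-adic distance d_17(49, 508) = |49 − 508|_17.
d_17(49, 508) = 1/17

Step 1 — x − y = 49 − 508 = -459. Step 2 — v_17(-459) = 1 (factor: -459 = −(17^1 · 27); the sign does not affect v_p). Step 3 — |x − y|_17 = 17^{-1} = 1/17.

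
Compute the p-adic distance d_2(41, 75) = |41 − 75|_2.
d_2(41, 75) = 1/2

Step 1 — x − y = 41 − 75 = -34. Step 2 — v_2(-34) = 1 (factor: -34 = −(2^1 · 17); the sign does not affect v_p). Step 3 — |x − y|_2 = 2^{-1} = 1/2.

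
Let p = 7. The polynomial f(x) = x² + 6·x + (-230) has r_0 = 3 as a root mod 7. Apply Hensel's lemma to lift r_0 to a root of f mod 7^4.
r_3 = 2327 (mod 2401)

Hensel: r_{i+1} = r_i − f(r_i)·(f′(r_i))^{-1} mod 7^{i+2}, f′(x) = 2x + 6. Iterate:
  r_0 = 3 (mod 7)
  r_1 = 24 (mod 49)
  r_2 = 269 (mod 343)
  r_3 = 2327 (mod 2401)
Final: r = 2327 satisfies f(r) ≡ 0 mod 7^4.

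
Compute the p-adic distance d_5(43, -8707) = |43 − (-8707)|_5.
d_5(43, -8707) = 1/625

Step 1 — x − y = 43 − (-8707) = 8750. Step 2 — v_5(8750) = 4 (factor: 8750 = (5^4 · 14); the sign does not affect v_p). Step 3 — |x − y|_5 = 5^{-4} = 1/625.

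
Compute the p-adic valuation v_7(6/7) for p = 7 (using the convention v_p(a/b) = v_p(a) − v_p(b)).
v_7(6/7) = -1

Factor powers of 7 from the numerator and denominator of the reduced fraction: 6 = 7^0 · 6 and 7 = 7^1 · 1. Apply v_p(a/b) = v_p(a) − v_p(b): v_7(6/7) = 0 − 1 = -1.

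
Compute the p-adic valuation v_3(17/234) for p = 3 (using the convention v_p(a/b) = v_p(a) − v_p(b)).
v_3(17/234) = -2

Factor powers of 3 from the numerator and denominator of the reduced fraction: 17 = 3^0 · 17 and 234 = 3^2 · 26. Apply v_p(a/b) = v_p(a) − v_p(b): v_3(17/234) = 0 − 2 = -2.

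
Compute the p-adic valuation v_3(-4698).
v_3(-4698) = 4

v_3(n) is the largest exponent k such that 3^k divides n. Factor out: -4698 = -3^4 · 58. (Sign doesn't affect v_p.) So v_3(-4698) = 4.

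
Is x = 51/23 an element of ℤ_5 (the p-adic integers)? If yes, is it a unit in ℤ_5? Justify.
x ∈ ℤ_5^× (unit); v_5(x) = 0

ℤ_5 = {x ∈ ℚ_5 : v_5(x) ≥ 0} and ℤ_5^× = {x ∈ ℤ_5 : v_5(x) = 0}. Here v_5(51/23) = v_5(num) − v_5(den) = 0; compare against these criteria.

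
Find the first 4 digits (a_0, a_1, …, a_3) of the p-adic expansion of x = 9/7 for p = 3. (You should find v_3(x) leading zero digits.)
(a_0, …, a_3) = (0, 0, 1, 1)

v_3(9/7) = 2, so a_0 = ... = a_1 = 0. Factor out: x = 3^2 · u with u = 1/7 a unit in ℤ_3. Expand u iteratively via a_{v+i} = u_i mod 3, u_{i+1} = (u_i − a_{v+i})/3:
  u_0 = 1/7;  a_2 = 1;  u_1 = (u_0 − 1)/3 = -2/7
  u_1 = -2/7;  a_3 = 1;  u_2 = (u_1 − 1)/3 = -3/7
Digits: (0, 0, 1, 1).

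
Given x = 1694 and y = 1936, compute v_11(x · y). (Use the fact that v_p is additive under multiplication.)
v_11(3279584) = 4

v_p(x) = 2 (factor: 1694 = 11^2 · 14); v_p(y) = 2 (factor: 1936 = 11^2 · 16). Additivity: v_p(xy) = v_p(x) + v_p(y) = 2 + 2 = 4. (Direct check: xy = 3279584 = 11^4 · (224).)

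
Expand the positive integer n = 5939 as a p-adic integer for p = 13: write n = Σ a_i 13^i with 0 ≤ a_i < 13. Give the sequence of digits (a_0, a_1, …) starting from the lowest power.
(a_0, a_1, …) = (11, 1, 9, 2)

Repeated division by 13 gives the digits low-to-high: 5939 = 11 + 1·13^1 + 9·13^2 + 2·13^3. Digit sequence: (11, 1, 9, 2).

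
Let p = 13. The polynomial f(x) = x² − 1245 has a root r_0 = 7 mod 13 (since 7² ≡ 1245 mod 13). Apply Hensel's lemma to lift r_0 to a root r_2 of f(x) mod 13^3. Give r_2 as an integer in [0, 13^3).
r_2 = 865 (mod 2197)

Hensel's recurrence: r_{i+1} = r_i − f(r_i)·(f′(r_i))^{-1} mod 13^{i+2}, with f′(x) = 2x. Iterate:
  r_0 = 7 (mod 13)
  r_1 = 20 (mod 169)
  r_2 = 865 (mod 2197)
Final: r_2 = 865, and one checks f(r_2) ≡ 0 mod 13^3.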